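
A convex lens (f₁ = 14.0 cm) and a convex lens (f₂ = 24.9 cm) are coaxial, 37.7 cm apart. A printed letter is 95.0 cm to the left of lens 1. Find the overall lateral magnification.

m = -1.19

Lens 1: 1/d_i1 = 1/(14.0) − 1/(95.0) = 0.06090, so d_i1 = 16.42 cm; m₁ = −d_i1/d_o1 = -0.1728.
d_o2 = 37.7 − (16.42) = 21.28 cm.
Lens 2: 1/d_i2 = 1/(24.9) − 1/(21.28) = -0.006832, so d_i2 = -146.4 cm; m₂ = −d_i2/d_o2 = +6.878.
m = m₁·m₂ = (-0.1728)(+6.878) = -1.19.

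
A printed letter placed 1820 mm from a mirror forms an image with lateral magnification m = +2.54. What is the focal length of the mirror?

f = 3000 mm (concave)

m = −d_i/d_o ⇒ d_i = −m·d_o = −(+2.54)·(1820) = -4623 mm.
1/f = 1/d_o + 1/d_i = 1/(1820) + 1/(-4623) = 0.0003331, so f = 3000 mm.
Since f is positive, the mirror is concave.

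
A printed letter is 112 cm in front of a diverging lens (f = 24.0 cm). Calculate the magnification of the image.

m = +0.176

For a diverging lens, f = -24.0 cm.
1/d_i = 1/f − 1/d_o = 1/(-24.00) − 1/(112) = -0.05060, so d_i = -19.76 cm.
m = −d_i/d_o = −(-19.76)/(112) = +0.176.
The image is virtual, upright and reduced, on the same side as the object.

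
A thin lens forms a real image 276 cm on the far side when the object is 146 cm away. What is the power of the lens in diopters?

P = +1.05 D

d_i = +276 cm.
1/f = 1/d_o + 1/d_i = 1/(146) + 1/(276) = 0.01047 cm⁻¹.
f = 95.49 cm = 0.9549 m, so P = 1/f = +1.05 D.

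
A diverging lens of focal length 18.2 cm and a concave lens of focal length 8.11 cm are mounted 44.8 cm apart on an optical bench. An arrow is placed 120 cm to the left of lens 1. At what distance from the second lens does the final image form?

7.15 cm

Lens 1 is diverging, so f₁ = −18.2 cm.
Lens 1: 1/d_i1 = 1/f₁ − 1/d_o1 = 1/(-18.2) − 1/(120) = -0.06328, so d_i1 = -15.80 cm.
The intermediate image is 15.80 cm to the left of lens 1 (virtual), which is 44.8 − (-15.80) = 60.60 cm to the left of lens 2, so d_o2 = +60.60 cm.
Lens 2 is diverging, so f₂ = −8.11 cm.
Lens 2: 1/d_i2 = 1/f₂ − 1/d_o2 = 1/(-8.11) − 1/(60.60) = -0.1398, so d_i2 = -7.15 cm.
The final image is virtual, 7.15 cm to the left of lens 2 (overall magnification ≈ 0.016).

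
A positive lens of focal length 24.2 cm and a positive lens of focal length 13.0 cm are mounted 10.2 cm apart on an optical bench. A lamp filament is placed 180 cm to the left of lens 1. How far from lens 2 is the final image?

Lens 1: 1/d_i1 = 1/f₁ − 1/d_o1 = 1/(24.2) − 1/(180) = 0.03577, so d_i1 = 27.96 cm.
The intermediate image is 27.96 cm to the right of lens 1, which lies 17.76 cm to the right of lens 2 — a virtual object — so d_o2 = −17.76 cm.
Lens 2: 1/d_i2 = 1/f₂ − 1/d_o2 = 1/(13.0) − 1/(-17.76) = 0.1332, so d_i2 = 7.51 cm.
The final image is real, 7.51 cm to the right of lens 2 (overall magnification ≈ -0.066).

7.51 cm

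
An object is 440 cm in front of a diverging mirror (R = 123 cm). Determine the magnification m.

f = R/2 = 123/2 = 61.50 cm; for a diverging mirror, f = -61.50 cm.
1/d_i = 1/f − 1/d_o = 1/(-61.50) − 1/(440) = -0.01853, so d_i = -53.96 cm.
m = −d_i/d_o = −(-53.96)/(440) = +0.123.
The image is virtual, upright and reduced, behind the mirror.

m = +0.123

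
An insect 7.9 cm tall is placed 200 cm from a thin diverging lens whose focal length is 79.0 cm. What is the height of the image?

2.24 cm

For a diverging lens, f = -79.0 cm.
1/d_i = 1/f − 1/d_o = 1/(-79.00) − 1/(200) = -0.01766, so d_i = -56.63 cm.
m = −d_i/d_o = +0.2832.
|h_i| = |m|·h_o = 0.2832 × 7.9 = 2.24 cm. The image is virtual, upright and reduced, on the same side as the object.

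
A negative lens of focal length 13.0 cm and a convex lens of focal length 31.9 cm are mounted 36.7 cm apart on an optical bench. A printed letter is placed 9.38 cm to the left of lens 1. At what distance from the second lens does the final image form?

Lens 1 is diverging, so f₁ = −13.0 cm.
Lens 1: 1/d_i1 = 1/f₁ − 1/d_o1 = 1/(-13.0) − 1/(9.38) = -0.1835, so d_i1 = -5.449 cm.
The intermediate image is 5.449 cm to the left of lens 1 (virtual), which is 36.7 − (-5.449) = 42.15 cm to the left of lens 2, so d_o2 = +42.15 cm.
Lens 2: 1/d_i2 = 1/f₂ − 1/d_o2 = 1/(31.9) − 1/(42.15) = 0.007623, so d_i2 = 131 cm.
The final image is real, 131 cm to the right of lens 2 (overall magnification ≈ -1.8).

131 cm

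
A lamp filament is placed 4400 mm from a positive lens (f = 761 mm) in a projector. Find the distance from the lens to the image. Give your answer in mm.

920 mm

Thin-lens equation: 1/d_i = 1/f − 1/d_o = 1/(761.0) − 1/(4400) = 0.001314 − 0.0002273 = 0.001087, so d_i = 920 mm.
The image is real, inverted and reduced, on the far side of the lens.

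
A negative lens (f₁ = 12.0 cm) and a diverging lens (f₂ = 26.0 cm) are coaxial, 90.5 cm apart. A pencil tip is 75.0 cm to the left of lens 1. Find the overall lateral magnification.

m = +0.0283

f₁ = −12.0 cm (diverging).
Lens 1: 1/d_i1 = 1/(-12.0) − 1/(75.0) = -0.09667, so d_i1 = -10.34 cm; m₁ = −d_i1/d_o1 = +0.1379.
d_o2 = 90.5 − (-10.34) = 100.8 cm.
f₂ = −26.0 cm (diverging).
Lens 2: 1/d_i2 = 1/(-26.0) − 1/(100.8) = -0.04838, so d_i2 = -20.67 cm; m₂ = −d_i2/d_o2 = +0.2050.
m = m₁·m₂ = (+0.1379)(+0.2050) = +0.0283.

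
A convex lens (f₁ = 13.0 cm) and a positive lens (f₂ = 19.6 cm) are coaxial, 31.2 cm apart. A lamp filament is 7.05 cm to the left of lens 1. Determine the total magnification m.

m = -1.59

Lens 1: 1/d_i1 = 1/(13.0) − 1/(7.05) = -0.06492, so d_i1 = -15.40 cm; m₁ = −d_i1/d_o1 = +2.184.
d_o2 = 31.2 − (-15.40) = 46.60 cm.
Lens 2: 1/d_i2 = 1/(19.6) − 1/(46.60) = 0.02956, so d_i2 = 33.83 cm; m₂ = −d_i2/d_o2 = -0.7259.
m = m₁·m₂ = (+2.184)(-0.7259) = -1.59.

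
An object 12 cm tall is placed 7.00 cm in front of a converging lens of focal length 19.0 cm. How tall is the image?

1/d_i = 1/f − 1/d_o = 1/(19.00) − 1/(7.00) = -0.09023, so d_i = -11.08 cm.
m = −d_i/d_o = +1.583.
|h_i| = |m|·h_o = 1.583 × 12 = 19.0 cm. The image is virtual, upright and enlarged, on the same side as the object.

19.0 cm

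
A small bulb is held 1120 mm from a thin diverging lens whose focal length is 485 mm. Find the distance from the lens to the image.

For a diverging lens, f = -485 mm.
Lens equation: 1/v = 1/f − 1/u = 1/(-485.0) − 1/(1120) = -0.002062 − 0.0008929 = -0.002955, so v = -338 mm.
The image is virtual, upright and reduced, on the same side as the object.

338 mm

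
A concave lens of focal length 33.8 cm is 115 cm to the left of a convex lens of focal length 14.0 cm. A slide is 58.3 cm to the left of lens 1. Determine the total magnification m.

f₁ = −33.8 cm (diverging).
Lens 1: 1/d_i1 = 1/(-33.8) − 1/(58.3) = -0.04674, so d_i1 = -21.40 cm; m₁ = −d_i1/d_o1 = +0.3671.
d_o2 = 115 − (-21.40) = 136.4 cm.
Lens 2: 1/d_i2 = 1/(14.0) − 1/(136.4) = 0.06410, so d_i2 = 15.60 cm; m₂ = −d_i2/d_o2 = -0.1144.
m = m₁·m₂ = (+0.3671)(-0.1144) = -0.0420.

m = -0.0420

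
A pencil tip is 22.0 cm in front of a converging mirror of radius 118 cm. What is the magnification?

f = R/2 = 118/2 = 59.00 cm.
1/d_i = 1/f − 1/d_o = 1/(59.00) − 1/(22.0) = -0.02851, so d_i = -35.08 cm.
m = −d_i/d_o = −(-35.08)/(22.0) = +1.59.
The image is virtual, upright and enlarged, behind the mirror.

m = +1.59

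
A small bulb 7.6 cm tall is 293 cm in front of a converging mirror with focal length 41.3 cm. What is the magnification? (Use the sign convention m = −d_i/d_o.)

m = -0.164

1/d_i = 1/f − 1/d_o = 1/(41.30) − 1/(293) = 0.02080, so d_i = 48.08 cm.
m = −d_i/d_o = −(48.08)/(293) = -0.164.
The image is real, inverted and reduced, in front of the mirror.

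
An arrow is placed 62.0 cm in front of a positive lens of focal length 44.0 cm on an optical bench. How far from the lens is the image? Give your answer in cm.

Thin-lens equation: 1/q = 1/f − 1/p = 1/(44.00) − 1/(62.0) = 0.02273 − 0.01613 = 0.006598, so q = 152 cm.
The image is real, inverted and enlarged, on the far side of the lens.

152 cm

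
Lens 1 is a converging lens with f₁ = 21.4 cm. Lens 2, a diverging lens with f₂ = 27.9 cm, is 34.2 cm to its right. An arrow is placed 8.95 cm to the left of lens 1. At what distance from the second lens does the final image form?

Lens 1: 1/d_i1 = 1/f₁ − 1/d_o1 = 1/(21.4) − 1/(8.95) = -0.06500, so d_i1 = -15.38 cm.
The intermediate image is 15.38 cm to the left of lens 1 (virtual), which is 34.2 − (-15.38) = 49.58 cm to the left of lens 2, so d_o2 = +49.58 cm.
Lens 2 is diverging, so f₂ = −27.9 cm.
Lens 2: 1/d_i2 = 1/f₂ − 1/d_o2 = 1/(-27.9) − 1/(49.58) = -0.05601, so d_i2 = -17.9 cm.
The final image is virtual, 17.9 cm to the left of lens 2 (overall magnification ≈ 0.62).

17.9 cm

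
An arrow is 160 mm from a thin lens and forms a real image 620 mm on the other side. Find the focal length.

Real image ⇒ d_i = +620 mm.
1/f = 1/d_o + 1/d_i = 1/(160) + 1/(620) = 0.007863, so f = 127 mm.
Since f is positive, the thin lens is converging.

f = 127 mm (converging)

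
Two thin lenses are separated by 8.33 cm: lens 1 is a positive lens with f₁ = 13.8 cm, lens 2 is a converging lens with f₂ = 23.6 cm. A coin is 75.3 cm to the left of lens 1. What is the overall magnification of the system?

m = -0.165

Lens 1: 1/d_i1 = 1/(13.8) − 1/(75.3) = 0.05918, so d_i1 = 16.90 cm; m₁ = −d_i1/d_o1 = -0.2244.
d_o2 = 8.33 − (16.90) = -8.570 cm (virtual object).
Lens 2: 1/d_i2 = 1/(23.6) − 1/(-8.570) = 0.1591, so d_i2 = 6.287 cm; m₂ = −d_i2/d_o2 = +0.7336.
m = m₁·m₂ = (-0.2244)(+0.7336) = -0.165.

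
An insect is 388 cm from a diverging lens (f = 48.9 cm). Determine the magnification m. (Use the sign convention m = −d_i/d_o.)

For a diverging lens, f = -48.9 cm.
1/d_i = 1/f − 1/d_o = 1/(-48.90) − 1/(388) = -0.02303, so d_i = -43.43 cm.
m = −d_i/d_o = −(-43.43)/(388) = +0.112.
The image is virtual, upright and reduced, on the same side as the object.

m = +0.112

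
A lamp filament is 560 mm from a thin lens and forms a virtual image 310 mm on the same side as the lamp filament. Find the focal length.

f = -694 mm (diverging)

Virtual image ⇒ d_i = −310 mm.
1/f = 1/d_o + 1/d_i = 1/(560) + 1/(-310) = -0.001440, so f = -694 mm.
Since f is negative, the thin lens is diverging.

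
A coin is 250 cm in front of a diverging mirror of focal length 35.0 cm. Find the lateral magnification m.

m = +0.123

For a diverging mirror, f = -35.0 cm.
1/d_i = 1/f − 1/d_o = 1/(-35.00) − 1/(250) = -0.03257, so d_i = -30.70 cm.
m = −d_i/d_o = −(-30.70)/(250) = +0.123.
The image is virtual, upright and reduced, behind the mirror.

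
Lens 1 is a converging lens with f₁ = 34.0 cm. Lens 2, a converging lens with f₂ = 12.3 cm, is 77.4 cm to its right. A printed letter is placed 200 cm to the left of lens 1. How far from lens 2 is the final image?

Lens 1: 1/d_i1 = 1/f₁ − 1/d_o1 = 1/(34.0) − 1/(200) = 0.02441, so d_i1 = 40.96 cm.
The intermediate image is 40.96 cm to the right of lens 1, which is 77.4 − (40.96) = 36.44 cm to the left of lens 2, so d_o2 = +36.44 cm.
Lens 2: 1/d_i2 = 1/f₂ − 1/d_o2 = 1/(12.3) − 1/(36.44) = 0.05386, so d_i2 = 18.6 cm.
The final image is real, 18.6 cm to the right of lens 2 (overall magnification ≈ 0.10).

18.6 cm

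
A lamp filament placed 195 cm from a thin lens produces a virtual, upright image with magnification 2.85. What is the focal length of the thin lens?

m = −d_i/d_o ⇒ d_i = −m·d_o = −(+2.85)·(195) = -555.8 cm.
1/f = 1/d_o + 1/d_i = 1/(195) + 1/(-555.8) = 0.003329, so f = 300 cm.
Since f is positive, the thin lens is converging.

f = 300 cm (converging)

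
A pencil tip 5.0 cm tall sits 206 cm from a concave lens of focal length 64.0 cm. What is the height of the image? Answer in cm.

1.19 cm

For a concave lens, f = -64.0 cm.
1/d_i = 1/f − 1/d_o = 1/(-64.00) − 1/(206) = -0.02048, so d_i = -48.83 cm.
m = −d_i/d_o = +0.2370.
|h_i| = |m|·h_o = 0.2370 × 5.0 = 1.19 cm. The image is virtual, upright and reduced, on the same side as the object.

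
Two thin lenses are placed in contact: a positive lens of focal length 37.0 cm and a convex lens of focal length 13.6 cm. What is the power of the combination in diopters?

P = +10.1 D

P₁ = 1/f₁ = 1/(0.370 m) = +2.703 D; P₂ = 1/f₂ = 1/(0.136 m) = +7.353 D.
For thin lenses in contact, P = P₁ + P₂ = (+2.703) + (+7.353) = +10.1 D.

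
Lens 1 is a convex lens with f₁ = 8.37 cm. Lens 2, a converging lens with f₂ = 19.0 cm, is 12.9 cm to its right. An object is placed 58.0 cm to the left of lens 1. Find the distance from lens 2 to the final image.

3.73 cm

Lens 1: 1/d_i1 = 1/f₁ − 1/d_o1 = 1/(8.37) − 1/(58.0) = 0.1022, so d_i1 = 9.782 cm.
The intermediate image is 9.782 cm to the right of lens 1, which is 12.9 − (9.782) = 3.118 cm to the left of lens 2, so d_o2 = +3.118 cm.
Lens 2: 1/d_i2 = 1/f₂ − 1/d_o2 = 1/(19.0) − 1/(3.118) = -0.2681, so d_i2 = -3.73 cm.
The final image is virtual, 3.73 cm to the left of lens 2 (overall magnification ≈ -0.20).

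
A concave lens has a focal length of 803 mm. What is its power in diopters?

P = -1.25 D

For a concave lens, f = −803 mm.
f = -80.3 cm = -0.803 m.
P = 1/f = 1/(-0.803 m) = -1.25 D.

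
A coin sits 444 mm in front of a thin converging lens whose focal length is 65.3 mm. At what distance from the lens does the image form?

76.6 mm

Thin-lens equation: 1/d_i = 1/f − 1/d_o = 1/(65.30) − 1/(444) = 0.01531 − 0.002252 = 0.01306, so d_i = 76.6 mm.
The image is real, inverted and reduced, on the far side of the lens.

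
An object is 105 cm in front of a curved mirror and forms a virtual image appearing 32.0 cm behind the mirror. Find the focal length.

Virtual image ⇒ d_i = −32.0 cm.
1/f = 1/d_o + 1/d_i = 1/(105) + 1/(-32.0) = -0.02173, so f = -46.0 cm.
Since f is negative, the curved mirror is convex.

f = -46.0 cm (convex)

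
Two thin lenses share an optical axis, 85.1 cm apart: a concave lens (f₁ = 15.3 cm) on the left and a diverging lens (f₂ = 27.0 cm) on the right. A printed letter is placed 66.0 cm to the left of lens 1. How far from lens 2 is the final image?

Lens 1 is diverging, so f₁ = −15.3 cm.
Lens 1: 1/d_i1 = 1/f₁ − 1/d_o1 = 1/(-15.3) − 1/(66.0) = -0.08051, so d_i1 = -12.42 cm.
The intermediate image is 12.42 cm to the left of lens 1 (virtual), which is 85.1 − (-12.42) = 97.52 cm to the left of lens 2, so d_o2 = +97.52 cm.
Lens 2 is diverging, so f₂ = −27.0 cm.
Lens 2: 1/d_i2 = 1/f₂ − 1/d_o2 = 1/(-27.0) − 1/(97.52) = -0.04729, so d_i2 = -21.1 cm.
The final image is virtual, 21.1 cm to the left of lens 2 (overall magnification ≈ 0.041).

21.1 cm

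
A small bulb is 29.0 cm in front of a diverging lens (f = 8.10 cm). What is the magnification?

m = +0.218

For a diverging lens, f = -8.10 cm.
1/d_i = 1/f − 1/d_o = 1/(-8.100) − 1/(29.0) = -0.1579, so d_i = -6.332 cm.
m = −d_i/d_o = −(-6.332)/(29.0) = +0.218.
The image is virtual, upright and reduced, on the same side as the object.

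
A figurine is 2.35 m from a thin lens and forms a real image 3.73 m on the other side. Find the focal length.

Real image ⇒ d_i = +3.73 m.
1/f = 1/d_o + 1/d_i = 1/(2.35) + 1/(3.73) = 0.6936, so f = 1.44 m.
Since f is positive, the thin lens is converging.

f = 1.44 m (converging)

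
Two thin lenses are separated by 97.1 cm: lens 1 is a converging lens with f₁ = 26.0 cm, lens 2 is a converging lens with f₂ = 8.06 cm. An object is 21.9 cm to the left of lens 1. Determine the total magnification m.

m = -0.224

Lens 1: 1/d_i1 = 1/(26.0) − 1/(21.9) = -0.007201, so d_i1 = -138.9 cm; m₁ = −d_i1/d_o1 = +6.342.
d_o2 = 97.1 − (-138.9) = 236.0 cm.
Lens 2: 1/d_i2 = 1/(8.06) − 1/(236.0) = 0.1198, so d_i2 = 8.345 cm; m₂ = −d_i2/d_o2 = -0.03536.
m = m₁·m₂ = (+6.342)(-0.03536) = -0.224.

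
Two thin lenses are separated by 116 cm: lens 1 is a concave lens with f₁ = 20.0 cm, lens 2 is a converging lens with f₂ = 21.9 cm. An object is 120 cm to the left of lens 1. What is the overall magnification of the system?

f₁ = −20.0 cm (diverging).
Lens 1: 1/d_i1 = 1/(-20.0) − 1/(120) = -0.05833, so d_i1 = -17.14 cm; m₁ = −d_i1/d_o1 = +0.1428.
d_o2 = 116 − (-17.14) = 133.1 cm.
Lens 2: 1/d_i2 = 1/(21.9) − 1/(133.1) = 0.03815, so d_i2 = 26.21 cm; m₂ = −d_i2/d_o2 = -0.1969.
m = m₁·m₂ = (+0.1428)(-0.1969) = -0.0281.

m = -0.0281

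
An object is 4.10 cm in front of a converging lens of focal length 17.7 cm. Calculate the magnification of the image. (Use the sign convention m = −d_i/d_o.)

1/d_i = 1/f − 1/d_o = 1/(17.70) − 1/(4.10) = -0.1874, so d_i = -5.336 cm.
m = −d_i/d_o = −(-5.336)/(4.10) = +1.30.
The image is virtual, upright and enlarged, on the same side as the object.

m = +1.30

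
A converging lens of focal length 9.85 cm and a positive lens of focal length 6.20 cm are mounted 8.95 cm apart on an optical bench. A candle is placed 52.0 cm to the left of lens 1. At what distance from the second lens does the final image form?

Lens 1: 1/d_i1 = 1/f₁ − 1/d_o1 = 1/(9.85) − 1/(52.0) = 0.08229, so d_i1 = 12.15 cm.
The intermediate image is 12.15 cm to the right of lens 1, which lies 3.200 cm to the right of lens 2 — a virtual object — so d_o2 = −3.200 cm.
Lens 2: 1/d_i2 = 1/f₂ − 1/d_o2 = 1/(6.20) − 1/(-3.200) = 0.4738, so d_i2 = 2.11 cm.
The final image is real, 2.11 cm to the right of lens 2 (overall magnification ≈ -0.15).

2.11 cm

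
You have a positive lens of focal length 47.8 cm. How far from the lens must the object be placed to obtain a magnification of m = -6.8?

m = −d_i/d_o ⇒ d_i = −m·d_o.
1/f = 1/d_o + 1/d_i = 1/d_o − 1/(m·d_o) = (1 − 1/m)/d_o, so d_o = f(1 − 1/m) = (47.80)(1 − 1/(-6.8)) = 54.8 cm.

54.8 cm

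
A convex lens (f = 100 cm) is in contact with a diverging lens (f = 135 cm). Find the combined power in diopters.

P₁ = 1/f₁ = 1/(1.00 m) = +1.000 D; P₂ = 1/f₂ = 1/(-1.35 m) = -0.7407 D.
For thin lenses in contact, P = P₁ + P₂ = (+1.000) + (-0.7407) = +0.259 D.

P = +0.259 D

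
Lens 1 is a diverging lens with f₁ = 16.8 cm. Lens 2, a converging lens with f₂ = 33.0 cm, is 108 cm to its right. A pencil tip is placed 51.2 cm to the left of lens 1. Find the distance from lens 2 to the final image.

45.4 cm

Lens 1 is diverging, so f₁ = −16.8 cm.
Lens 1: 1/d_i1 = 1/f₁ − 1/d_o1 = 1/(-16.8) − 1/(51.2) = -0.07906, so d_i1 = -12.65 cm.
The intermediate image is 12.65 cm to the left of lens 1 (virtual), which is 108 − (-12.65) = 120.7 cm to the left of lens 2, so d_o2 = +120.7 cm.
Lens 2: 1/d_i2 = 1/f₂ − 1/d_o2 = 1/(33.0) − 1/(120.7) = 0.02202, so d_i2 = 45.4 cm.
The final image is real, 45.4 cm to the right of lens 2 (overall magnification ≈ -0.093).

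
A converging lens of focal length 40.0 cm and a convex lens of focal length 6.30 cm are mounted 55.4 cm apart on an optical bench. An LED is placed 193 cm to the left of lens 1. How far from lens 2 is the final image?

22.9 cm

Lens 1: 1/d_i1 = 1/f₁ − 1/d_o1 = 1/(40.0) − 1/(193) = 0.01982, so d_i1 = 50.46 cm.
The intermediate image is 50.46 cm to the right of lens 1, which is 55.4 − (50.46) = 4.940 cm to the left of lens 2, so d_o2 = +4.940 cm.
Lens 2: 1/d_i2 = 1/f₂ − 1/d_o2 = 1/(6.30) − 1/(4.940) = -0.04370, so d_i2 = -22.9 cm.
The final image is virtual, 22.9 cm to the left of lens 2 (overall magnification ≈ -1.2).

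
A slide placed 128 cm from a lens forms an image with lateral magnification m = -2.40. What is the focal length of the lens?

m = −d_i/d_o ⇒ d_i = −m·d_o = −(-2.40)·(128) = 307.2 cm.
1/f = 1/d_o + 1/d_i = 1/(128) + 1/(307.2) = 0.01107, so f = 90.4 cm.
Since f is positive, the lens is converging.

f = 90.4 cm (converging)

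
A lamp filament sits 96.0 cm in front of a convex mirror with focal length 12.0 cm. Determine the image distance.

For a convex mirror, f = -12.0 cm.
Mirror equation: 1/v = 1/f − 1/u = 1/(-12.00) − 1/(96.0) = -0.08333 − 0.01042 = -0.09375, so v = -10.7 cm.
The image is virtual, upright and reduced, behind the mirror.

10.7 cm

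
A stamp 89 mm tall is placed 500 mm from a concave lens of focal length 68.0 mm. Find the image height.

10.7 mm

For a concave lens, f = -68.0 mm.
1/d_i = 1/f − 1/d_o = 1/(-68.00) − 1/(500) = -0.01671, so d_i = -59.86 mm.
m = −d_i/d_o = +0.1197.
|h_i| = |m|·h_o = 0.1197 × 89 = 10.7 mm. The image is virtual, upright and reduced, on the same side as the object.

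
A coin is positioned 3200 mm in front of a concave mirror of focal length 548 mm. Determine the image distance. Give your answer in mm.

Mirror equation: 1/q = 1/f − 1/p = 1/(548.0) − 1/(3200) = 0.001825 − 0.0003125 = 0.001512, so q = 661 mm.
The image is real, inverted and reduced, in front of the mirror.

661 mm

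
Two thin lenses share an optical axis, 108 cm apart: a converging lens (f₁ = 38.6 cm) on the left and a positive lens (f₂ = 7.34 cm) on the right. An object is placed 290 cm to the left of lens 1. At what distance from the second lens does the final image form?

8.30 cm

Lens 1: 1/d_i1 = 1/f₁ − 1/d_o1 = 1/(38.6) − 1/(290) = 0.02246, so d_i1 = 44.53 cm.
The intermediate image is 44.53 cm to the right of lens 1, which is 108 − (44.53) = 63.47 cm to the left of lens 2, so d_o2 = +63.47 cm.
Lens 2: 1/d_i2 = 1/f₂ − 1/d_o2 = 1/(7.34) − 1/(63.47) = 0.1205, so d_i2 = 8.30 cm.
The final image is real, 8.30 cm to the right of lens 2 (overall magnification ≈ 0.020).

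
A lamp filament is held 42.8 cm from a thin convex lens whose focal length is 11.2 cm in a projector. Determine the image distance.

15.2 cm

Thin-lens equation: 1/d_i = 1/f − 1/d_o = 1/(11.20) − 1/(42.8) = 0.08929 − 0.02336 = 0.06592, so d_i = 15.2 cm.
The image is real, inverted and reduced, on the far side of the lens.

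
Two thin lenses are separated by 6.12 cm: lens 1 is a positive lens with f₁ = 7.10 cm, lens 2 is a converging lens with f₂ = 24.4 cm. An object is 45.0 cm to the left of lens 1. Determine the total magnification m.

Lens 1: 1/d_i1 = 1/(7.10) − 1/(45.0) = 0.1186, so d_i1 = 8.430 cm; m₁ = −d_i1/d_o1 = -0.1873.
d_o2 = 6.12 − (8.430) = -2.310 cm (virtual object).
Lens 2: 1/d_i2 = 1/(24.4) − 1/(-2.310) = 0.4739, so d_i2 = 2.110 cm; m₂ = −d_i2/d_o2 = +0.9135.
m = m₁·m₂ = (-0.1873)(+0.9135) = -0.171.

m = -0.171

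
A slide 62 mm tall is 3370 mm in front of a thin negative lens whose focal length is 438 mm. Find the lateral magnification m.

For a negative lens, f = -438 mm.
1/d_i = 1/f − 1/d_o = 1/(-438.0) − 1/(3370) = -0.002580, so d_i = -387.6 mm.
m = −d_i/d_o = −(-387.6)/(3370) = +0.115.
The image is virtual, upright and reduced, on the same side as the object.

m = +0.115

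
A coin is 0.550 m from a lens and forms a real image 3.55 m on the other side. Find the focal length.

f = 0.476 m (converging)

Real image ⇒ d_i = +3.55 m.
1/f = 1/d_o + 1/d_i = 1/(0.550) + 1/(3.55) = 2.100, so f = 0.476 m.
Since f is positive, the lens is converging.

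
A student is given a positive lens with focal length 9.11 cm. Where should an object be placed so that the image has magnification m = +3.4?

6.43 cm

m = −d_i/d_o ⇒ d_i = −m·d_o.
1/f = 1/d_o + 1/d_i = 1/d_o − 1/(m·d_o) = (1 − 1/m)/d_o, so d_o = f(1 − 1/m) = (9.110)(1 − 1/(+3.4)) = 6.43 cm.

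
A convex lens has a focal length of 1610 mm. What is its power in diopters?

f = 161 cm = 1.61 m.
P = 1/f = 1/(1.61 m) = +0.621 D.

P = +0.621 D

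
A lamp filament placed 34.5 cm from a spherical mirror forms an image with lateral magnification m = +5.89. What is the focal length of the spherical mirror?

f = 41.6 cm (concave)

m = −d_i/d_o ⇒ d_i = −m·d_o = −(+5.89)·(34.5) = -203.2 cm.
1/f = 1/d_o + 1/d_i = 1/(34.5) + 1/(-203.2) = 0.02406, so f = 41.6 cm.
Since f is positive, the spherical mirror is concave.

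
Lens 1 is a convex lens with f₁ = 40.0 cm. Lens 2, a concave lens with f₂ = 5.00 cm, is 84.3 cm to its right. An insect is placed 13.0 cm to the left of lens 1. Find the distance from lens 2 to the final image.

Lens 1: 1/d_i1 = 1/f₁ − 1/d_o1 = 1/(40.0) − 1/(13.0) = -0.05192, so d_i1 = -19.26 cm.
The intermediate image is 19.26 cm to the left of lens 1 (virtual), which is 84.3 − (-19.26) = 103.6 cm to the left of lens 2, so d_o2 = +103.6 cm.
Lens 2 is diverging, so f₂ = −5.00 cm.
Lens 2: 1/d_i2 = 1/f₂ − 1/d_o2 = 1/(-5.00) − 1/(103.6) = -0.2097, so d_i2 = -4.77 cm.
The final image is virtual, 4.77 cm to the left of lens 2 (overall magnification ≈ 0.068).

4.77 cm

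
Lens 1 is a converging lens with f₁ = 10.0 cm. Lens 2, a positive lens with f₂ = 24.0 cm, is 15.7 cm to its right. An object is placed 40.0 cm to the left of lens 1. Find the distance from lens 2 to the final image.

2.63 cm

Lens 1: 1/d_i1 = 1/f₁ − 1/d_o1 = 1/(10.0) − 1/(40.0) = 0.07500, so d_i1 = 13.33 cm.
The intermediate image is 13.33 cm to the right of lens 1, which is 15.7 − (13.33) = 2.370 cm to the left of lens 2, so d_o2 = +2.370 cm.
Lens 2: 1/d_i2 = 1/f₂ − 1/d_o2 = 1/(24.0) − 1/(2.370) = -0.3803, so d_i2 = -2.63 cm.
The final image is virtual, 2.63 cm to the left of lens 2 (overall magnification ≈ -0.37).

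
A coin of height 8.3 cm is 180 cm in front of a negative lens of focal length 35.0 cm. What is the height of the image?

1.35 cm

For a negative lens, f = -35.0 cm.
1/d_i = 1/f − 1/d_o = 1/(-35.00) − 1/(180) = -0.03413, so d_i = -29.30 cm.
m = −d_i/d_o = +0.1628.
|h_i| = |m|·h_o = 0.1628 × 8.3 = 1.35 cm. The image is virtual, upright and reduced, on the same side as the object.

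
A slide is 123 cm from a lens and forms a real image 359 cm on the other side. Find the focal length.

Real image ⇒ d_i = +359 cm.
1/f = 1/d_o + 1/d_i = 1/(123) + 1/(359) = 0.01092, so f = 91.6 cm.
Since f is positive, the lens is converging.

f = 91.6 cm (converging)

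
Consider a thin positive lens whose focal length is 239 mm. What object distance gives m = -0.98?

m = −d_i/d_o ⇒ d_i = −m·d_o.
1/f = 1/d_o + 1/d_i = 1/d_o − 1/(m·d_o) = (1 − 1/m)/d_o, so d_o = f(1 − 1/m) = (239.0)(1 − 1/(-0.98)) = 483 mm.

483 mm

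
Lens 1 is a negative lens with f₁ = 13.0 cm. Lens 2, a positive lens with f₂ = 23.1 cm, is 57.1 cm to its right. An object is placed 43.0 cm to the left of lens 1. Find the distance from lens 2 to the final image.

35.2 cm

Lens 1 is diverging, so f₁ = −13.0 cm.
Lens 1: 1/d_i1 = 1/f₁ − 1/d_o1 = 1/(-13.0) − 1/(43.0) = -0.1002, so d_i1 = -9.982 cm.
The intermediate image is 9.982 cm to the left of lens 1 (virtual), which is 57.1 − (-9.982) = 67.08 cm to the left of lens 2, so d_o2 = +67.08 cm.
Lens 2: 1/d_i2 = 1/f₂ − 1/d_o2 = 1/(23.1) − 1/(67.08) = 0.02838, so d_i2 = 35.2 cm.
The final image is real, 35.2 cm to the right of lens 2 (overall magnification ≈ -0.12).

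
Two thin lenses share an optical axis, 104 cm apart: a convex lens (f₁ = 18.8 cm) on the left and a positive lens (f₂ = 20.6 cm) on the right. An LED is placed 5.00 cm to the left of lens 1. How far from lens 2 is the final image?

25.3 cm

Lens 1: 1/d_i1 = 1/f₁ − 1/d_o1 = 1/(18.8) − 1/(5.00) = -0.1468, so d_i1 = -6.812 cm.
The intermediate image is 6.812 cm to the left of lens 1 (virtual), which is 104 − (-6.812) = 110.8 cm to the left of lens 2, so d_o2 = +110.8 cm.
Lens 2: 1/d_i2 = 1/f₂ − 1/d_o2 = 1/(20.6) − 1/(110.8) = 0.03952, so d_i2 = 25.3 cm.
The final image is real, 25.3 cm to the right of lens 2 (overall magnification ≈ -0.31).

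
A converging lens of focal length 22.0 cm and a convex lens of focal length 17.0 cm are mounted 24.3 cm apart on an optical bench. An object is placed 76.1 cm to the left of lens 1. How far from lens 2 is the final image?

4.78 cm

Lens 1: 1/d_i1 = 1/f₁ − 1/d_o1 = 1/(22.0) − 1/(76.1) = 0.03231, so d_i1 = 30.95 cm.
The intermediate image is 30.95 cm to the right of lens 1, which lies 6.650 cm to the right of lens 2 — a virtual object — so d_o2 = −6.650 cm.
Lens 2: 1/d_i2 = 1/f₂ − 1/d_o2 = 1/(17.0) − 1/(-6.650) = 0.2092, so d_i2 = 4.78 cm.
The final image is real, 4.78 cm to the right of lens 2 (overall magnification ≈ -0.29).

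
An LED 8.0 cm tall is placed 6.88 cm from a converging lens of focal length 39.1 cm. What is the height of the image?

1/d_i = 1/f − 1/d_o = 1/(39.10) − 1/(6.88) = -0.1198, so d_i = -8.349 cm.
m = −d_i/d_o = +1.214.
|h_i| = |m|·h_o = 1.214 × 8.0 = 9.71 cm. The image is virtual, upright and enlarged, on the same side as the object.

9.71 cm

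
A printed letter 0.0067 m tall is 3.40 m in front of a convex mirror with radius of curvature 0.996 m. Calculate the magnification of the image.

f = R/2 = 0.996/2 = 0.4980 m; for a convex mirror, f = -0.4980 m.
1/d_i = 1/f − 1/d_o = 1/(-0.4980) − 1/(3.40) = -2.302, so d_i = -0.4344 m.
m = −d_i/d_o = −(-0.4344)/(3.40) = +0.128.
The image is virtual, upright and reduced, behind the mirror.

m = +0.128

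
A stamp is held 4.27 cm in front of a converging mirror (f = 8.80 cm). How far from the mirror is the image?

Mirror equation: 1/s_i = 1/f − 1/s_o = 1/(8.800) − 1/(4.27) = 0.1136 − 0.2342 = -0.1206, so s_i = -8.29 cm.
The image is virtual, upright and enlarged, behind the mirror.

8.29 cm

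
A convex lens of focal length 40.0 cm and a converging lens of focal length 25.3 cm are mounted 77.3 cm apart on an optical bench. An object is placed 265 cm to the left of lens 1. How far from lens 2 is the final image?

Lens 1: 1/d_i1 = 1/f₁ − 1/d_o1 = 1/(40.0) − 1/(265) = 0.02123, so d_i1 = 47.11 cm.
The intermediate image is 47.11 cm to the right of lens 1, which is 77.3 − (47.11) = 30.19 cm to the left of lens 2, so d_o2 = +30.19 cm.
Lens 2: 1/d_i2 = 1/f₂ − 1/d_o2 = 1/(25.3) − 1/(30.19) = 0.006402, so d_i2 = 156 cm.
The final image is real, 156 cm to the right of lens 2 (overall magnification ≈ 0.92).

156 cm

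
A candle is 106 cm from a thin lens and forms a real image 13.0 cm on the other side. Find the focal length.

f = 11.6 cm (converging)

Real image ⇒ d_i = +13.0 cm.
1/f = 1/d_o + 1/d_i = 1/(106) + 1/(13.0) = 0.08636, so f = 11.6 cm.
Since f is positive, the thin lens is converging.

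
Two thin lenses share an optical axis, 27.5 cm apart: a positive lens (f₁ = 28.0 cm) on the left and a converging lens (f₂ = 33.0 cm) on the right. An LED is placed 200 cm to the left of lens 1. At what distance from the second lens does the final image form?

Lens 1: 1/d_i1 = 1/f₁ − 1/d_o1 = 1/(28.0) − 1/(200) = 0.03071, so d_i1 = 32.56 cm.
The intermediate image is 32.56 cm to the right of lens 1, which lies 5.060 cm to the right of lens 2 — a virtual object — so d_o2 = −5.060 cm.
Lens 2: 1/d_i2 = 1/f₂ − 1/d_o2 = 1/(33.0) − 1/(-5.060) = 0.2279, so d_i2 = 4.39 cm.
The final image is real, 4.39 cm to the right of lens 2 (overall magnification ≈ -0.14).

4.39 cm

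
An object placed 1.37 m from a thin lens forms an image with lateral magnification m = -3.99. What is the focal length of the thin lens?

f = 1.10 m (converging)

m = −d_i/d_o ⇒ d_i = −m·d_o = −(-3.99)·(1.37) = 5.466 m.
1/f = 1/d_o + 1/d_i = 1/(1.37) + 1/(5.466) = 0.9129, so f = 1.10 m.
Since f is positive, the thin lens is converging.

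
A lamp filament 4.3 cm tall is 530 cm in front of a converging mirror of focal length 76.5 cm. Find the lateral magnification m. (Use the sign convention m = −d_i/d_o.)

1/d_i = 1/f − 1/d_o = 1/(76.50) − 1/(530) = 0.01119, so d_i = 89.40 cm.
m = −d_i/d_o = −(89.40)/(530) = -0.169.
The image is real, inverted and reduced, in front of the mirror.

m = -0.169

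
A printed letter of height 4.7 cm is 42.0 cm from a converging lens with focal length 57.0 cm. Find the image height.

1/d_i = 1/f − 1/d_o = 1/(57.00) − 1/(42.0) = -0.006266, so d_i = -159.6 cm.
m = −d_i/d_o = +3.800.
|h_i| = |m|·h_o = 3.800 × 4.7 = 17.9 cm. The image is virtual, upright and enlarged, on the same side as the object.

17.9 cm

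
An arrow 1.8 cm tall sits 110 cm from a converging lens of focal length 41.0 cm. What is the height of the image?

1.07 cm

1/d_i = 1/f − 1/d_o = 1/(41.00) − 1/(110) = 0.01530, so d_i = 65.36 cm.
m = −d_i/d_o = -0.5942.
|h_i| = |m|·h_o = 0.5942 × 1.8 = 1.07 cm. The image is real, inverted and reduced, on the far side of the lens.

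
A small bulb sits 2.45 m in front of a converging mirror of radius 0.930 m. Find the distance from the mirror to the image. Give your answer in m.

f = R/2 = 0.930/2 = 0.4650 m.
Mirror equation: 1/d_i = 1/f − 1/d_o = 1/(0.4650) − 1/(2.45) = 2.151 − 0.4082 = 1.742, so d_i = 0.574 m.
The image is real, inverted and reduced, in front of the mirror.

0.574 m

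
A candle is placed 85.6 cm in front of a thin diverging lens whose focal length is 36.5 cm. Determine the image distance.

For a diverging lens, f = -36.5 cm.
Lens equation: 1/s_i = 1/f − 1/s_o = 1/(-36.50) − 1/(85.6) = -0.02740 − 0.01168 = -0.03908, so s_i = -25.6 cm.
The image is virtual, upright and reduced, on the same side as the object.

25.6 cm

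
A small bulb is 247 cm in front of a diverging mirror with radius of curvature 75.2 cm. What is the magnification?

f = R/2 = 75.2/2 = 37.60 cm; for a diverging mirror, f = -37.60 cm.
1/d_i = 1/f − 1/d_o = 1/(-37.60) − 1/(247) = -0.03064, so d_i = -32.63 cm.
m = −d_i/d_o = −(-32.63)/(247) = +0.132.
The image is virtual, upright and reduced, behind the mirror.

m = +0.132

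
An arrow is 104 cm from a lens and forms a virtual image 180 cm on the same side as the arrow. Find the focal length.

f = 246 cm (converging)

Virtual image ⇒ d_i = −180 cm.
1/f = 1/d_o + 1/d_i = 1/(104) + 1/(-180) = 0.004060, so f = 246 cm.
Since f is positive, the lens is converging.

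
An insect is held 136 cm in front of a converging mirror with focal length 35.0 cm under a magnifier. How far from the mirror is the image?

Mirror equation: 1/s_i = 1/f − 1/s_o = 1/(35.00) − 1/(136) = 0.02857 − 0.007353 = 0.02122, so s_i = 47.1 cm.
The image is real, inverted and reduced, in front of the mirror.

47.1 cm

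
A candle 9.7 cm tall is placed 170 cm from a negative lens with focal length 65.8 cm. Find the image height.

2.71 cm

For a negative lens, f = -65.8 cm.
1/d_i = 1/f − 1/d_o = 1/(-65.80) − 1/(170) = -0.02108, so d_i = -47.44 cm.
m = −d_i/d_o = +0.2791.
|h_i| = |m|·h_o = 0.2791 × 9.7 = 2.71 cm. The image is virtual, upright and reduced, on the same side as the object.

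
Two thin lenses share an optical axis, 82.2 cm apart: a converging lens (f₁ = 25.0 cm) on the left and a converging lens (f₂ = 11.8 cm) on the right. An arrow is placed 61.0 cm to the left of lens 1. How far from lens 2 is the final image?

16.8 cm

Lens 1: 1/d_i1 = 1/f₁ − 1/d_o1 = 1/(25.0) − 1/(61.0) = 0.02361, so d_i1 = 42.36 cm.
The intermediate image is 42.36 cm to the right of lens 1, which is 82.2 − (42.36) = 39.84 cm to the left of lens 2, so d_o2 = +39.84 cm.
Lens 2: 1/d_i2 = 1/f₂ − 1/d_o2 = 1/(11.8) − 1/(39.84) = 0.05965, so d_i2 = 16.8 cm.
The final image is real, 16.8 cm to the right of lens 2 (overall magnification ≈ 0.29).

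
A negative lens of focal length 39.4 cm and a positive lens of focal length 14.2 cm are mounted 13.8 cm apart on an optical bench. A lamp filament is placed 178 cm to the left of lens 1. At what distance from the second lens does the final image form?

20.5 cm

Lens 1 is diverging, so f₁ = −39.4 cm.
Lens 1: 1/d_i1 = 1/f₁ − 1/d_o1 = 1/(-39.4) − 1/(178) = -0.03100, so d_i1 = -32.26 cm.
The intermediate image is 32.26 cm to the left of lens 1 (virtual), which is 13.8 − (-32.26) = 46.06 cm to the left of lens 2, so d_o2 = +46.06 cm.
Lens 2: 1/d_i2 = 1/f₂ − 1/d_o2 = 1/(14.2) − 1/(46.06) = 0.04871, so d_i2 = 20.5 cm.
The final image is real, 20.5 cm to the right of lens 2 (overall magnification ≈ -0.081).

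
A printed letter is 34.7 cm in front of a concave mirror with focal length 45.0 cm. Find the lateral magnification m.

1/d_i = 1/f − 1/d_o = 1/(45.00) − 1/(34.7) = -0.006596, so d_i = -151.6 cm.
m = −d_i/d_o = −(-151.6)/(34.7) = +4.37.
The image is virtual, upright and enlarged, behind the mirror.

m = +4.37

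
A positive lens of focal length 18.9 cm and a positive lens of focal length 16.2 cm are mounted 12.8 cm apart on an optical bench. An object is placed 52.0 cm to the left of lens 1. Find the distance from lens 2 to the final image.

8.27 cm

Lens 1: 1/d_i1 = 1/f₁ − 1/d_o1 = 1/(18.9) − 1/(52.0) = 0.03368, so d_i1 = 29.69 cm.
The intermediate image is 29.69 cm to the right of lens 1, which lies 16.89 cm to the right of lens 2 — a virtual object — so d_o2 = −16.89 cm.
Lens 2: 1/d_i2 = 1/f₂ − 1/d_o2 = 1/(16.2) − 1/(-16.89) = 0.1209, so d_i2 = 8.27 cm.
The final image is real, 8.27 cm to the right of lens 2 (overall magnification ≈ -0.28).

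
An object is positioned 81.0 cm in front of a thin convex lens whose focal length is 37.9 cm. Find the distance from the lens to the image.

Lens equation: 1/v = 1/f − 1/u = 1/(37.90) − 1/(81.0) = 0.02639 − 0.01235 = 0.01404, so v = 71.2 cm.
The image is real, inverted and reduced, on the far side of the lens.

71.2 cm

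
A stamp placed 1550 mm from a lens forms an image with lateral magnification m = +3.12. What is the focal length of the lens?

f = 2280 mm (converging)

m = −d_i/d_o ⇒ d_i = −m·d_o = −(+3.12)·(1550) = -4836 mm.
1/f = 1/d_o + 1/d_i = 1/(1550) + 1/(-4836) = 0.0004384, so f = 2280 mm.
Since f is positive, the lens is converging.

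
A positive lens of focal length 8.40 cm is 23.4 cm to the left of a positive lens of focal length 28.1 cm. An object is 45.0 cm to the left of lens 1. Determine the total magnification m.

Lens 1: 1/d_i1 = 1/(8.40) − 1/(45.0) = 0.09683, so d_i1 = 10.33 cm; m₁ = −d_i1/d_o1 = -0.2296.
d_o2 = 23.4 − (10.33) = 13.07 cm.
Lens 2: 1/d_i2 = 1/(28.1) − 1/(13.07) = -0.04092, so d_i2 = -24.44 cm; m₂ = −d_i2/d_o2 = +1.870.
m = m₁·m₂ = (-0.2296)(+1.870) = -0.429.

m = -0.429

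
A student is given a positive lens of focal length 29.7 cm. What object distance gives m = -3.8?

37.5 cm

m = −d_i/d_o ⇒ d_i = −m·d_o.
1/f = 1/d_o + 1/d_i = 1/d_o − 1/(m·d_o) = (1 − 1/m)/d_o, so d_o = f(1 − 1/m) = (29.70)(1 − 1/(-3.8)) = 37.5 cm.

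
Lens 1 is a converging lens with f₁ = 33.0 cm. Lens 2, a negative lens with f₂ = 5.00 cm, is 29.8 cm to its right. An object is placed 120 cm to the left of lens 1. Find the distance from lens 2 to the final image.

Lens 1: 1/d_i1 = 1/f₁ − 1/d_o1 = 1/(33.0) − 1/(120) = 0.02197, so d_i1 = 45.52 cm.
The intermediate image is 45.52 cm to the right of lens 1, which lies 15.72 cm to the right of lens 2 — a virtual object — so d_o2 = −15.72 cm.
Lens 2 is diverging, so f₂ = −5.00 cm.
Lens 2: 1/d_i2 = 1/f₂ − 1/d_o2 = 1/(-5.00) − 1/(-15.72) = -0.1364, so d_i2 = -7.33 cm.
The final image is virtual, 7.33 cm to the left of lens 2 (overall magnification ≈ 0.18).

7.33 cm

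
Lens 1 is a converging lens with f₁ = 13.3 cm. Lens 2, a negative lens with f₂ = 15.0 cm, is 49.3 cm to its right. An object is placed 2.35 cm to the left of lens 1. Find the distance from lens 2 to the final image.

Lens 1: 1/d_i1 = 1/f₁ − 1/d_o1 = 1/(13.3) − 1/(2.35) = -0.3503, so d_i1 = -2.854 cm.
The intermediate image is 2.854 cm to the left of lens 1 (virtual), which is 49.3 − (-2.854) = 52.15 cm to the left of lens 2, so d_o2 = +52.15 cm.
Lens 2 is diverging, so f₂ = −15.0 cm.
Lens 2: 1/d_i2 = 1/f₂ − 1/d_o2 = 1/(-15.0) − 1/(52.15) = -0.08584, so d_i2 = -11.6 cm.
The final image is virtual, 11.6 cm to the left of lens 2 (overall magnification ≈ 0.27).

11.6 cm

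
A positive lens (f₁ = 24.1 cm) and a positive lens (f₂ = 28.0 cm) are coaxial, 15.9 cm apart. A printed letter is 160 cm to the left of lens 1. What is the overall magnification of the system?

m = -0.123

Lens 1: 1/d_i1 = 1/(24.1) − 1/(160) = 0.03524, so d_i1 = 28.37 cm; m₁ = −d_i1/d_o1 = -0.1773.
d_o2 = 15.9 − (28.37) = -12.47 cm (virtual object).
Lens 2: 1/d_i2 = 1/(28.0) − 1/(-12.47) = 0.1159, so d_i2 = 8.628 cm; m₂ = −d_i2/d_o2 = +0.6919.
m = m₁·m₂ = (-0.1773)(+0.6919) = -0.123.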